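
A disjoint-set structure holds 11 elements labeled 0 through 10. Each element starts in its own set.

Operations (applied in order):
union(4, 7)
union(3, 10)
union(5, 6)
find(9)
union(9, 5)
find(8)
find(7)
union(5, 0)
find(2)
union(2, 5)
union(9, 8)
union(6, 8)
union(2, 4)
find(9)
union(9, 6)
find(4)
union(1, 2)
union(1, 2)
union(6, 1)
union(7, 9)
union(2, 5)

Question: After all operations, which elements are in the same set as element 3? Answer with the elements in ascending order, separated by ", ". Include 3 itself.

Step 1: union(4, 7) -> merged; set of 4 now {4, 7}
Step 2: union(3, 10) -> merged; set of 3 now {3, 10}
Step 3: union(5, 6) -> merged; set of 5 now {5, 6}
Step 4: find(9) -> no change; set of 9 is {9}
Step 5: union(9, 5) -> merged; set of 9 now {5, 6, 9}
Step 6: find(8) -> no change; set of 8 is {8}
Step 7: find(7) -> no change; set of 7 is {4, 7}
Step 8: union(5, 0) -> merged; set of 5 now {0, 5, 6, 9}
Step 9: find(2) -> no change; set of 2 is {2}
Step 10: union(2, 5) -> merged; set of 2 now {0, 2, 5, 6, 9}
Step 11: union(9, 8) -> merged; set of 9 now {0, 2, 5, 6, 8, 9}
Step 12: union(6, 8) -> already same set; set of 6 now {0, 2, 5, 6, 8, 9}
Step 13: union(2, 4) -> merged; set of 2 now {0, 2, 4, 5, 6, 7, 8, 9}
Step 14: find(9) -> no change; set of 9 is {0, 2, 4, 5, 6, 7, 8, 9}
Step 15: union(9, 6) -> already same set; set of 9 now {0, 2, 4, 5, 6, 7, 8, 9}
Step 16: find(4) -> no change; set of 4 is {0, 2, 4, 5, 6, 7, 8, 9}
Step 17: union(1, 2) -> merged; set of 1 now {0, 1, 2, 4, 5, 6, 7, 8, 9}
Step 18: union(1, 2) -> already same set; set of 1 now {0, 1, 2, 4, 5, 6, 7, 8, 9}
Step 19: union(6, 1) -> already same set; set of 6 now {0, 1, 2, 4, 5, 6, 7, 8, 9}
Step 20: union(7, 9) -> already same set; set of 7 now {0, 1, 2, 4, 5, 6, 7, 8, 9}
Step 21: union(2, 5) -> already same set; set of 2 now {0, 1, 2, 4, 5, 6, 7, 8, 9}
Component of 3: {3, 10}

Answer: 3, 10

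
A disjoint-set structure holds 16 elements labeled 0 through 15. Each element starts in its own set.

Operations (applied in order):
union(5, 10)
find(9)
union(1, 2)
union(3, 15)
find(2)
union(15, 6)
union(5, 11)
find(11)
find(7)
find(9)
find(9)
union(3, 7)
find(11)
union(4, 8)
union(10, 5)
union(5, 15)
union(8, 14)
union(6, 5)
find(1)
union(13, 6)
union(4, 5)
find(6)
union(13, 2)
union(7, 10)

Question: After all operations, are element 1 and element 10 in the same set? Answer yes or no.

Answer: yes

Derivation:
Step 1: union(5, 10) -> merged; set of 5 now {5, 10}
Step 2: find(9) -> no change; set of 9 is {9}
Step 3: union(1, 2) -> merged; set of 1 now {1, 2}
Step 4: union(3, 15) -> merged; set of 3 now {3, 15}
Step 5: find(2) -> no change; set of 2 is {1, 2}
Step 6: union(15, 6) -> merged; set of 15 now {3, 6, 15}
Step 7: union(5, 11) -> merged; set of 5 now {5, 10, 11}
Step 8: find(11) -> no change; set of 11 is {5, 10, 11}
Step 9: find(7) -> no change; set of 7 is {7}
Step 10: find(9) -> no change; set of 9 is {9}
Step 11: find(9) -> no change; set of 9 is {9}
Step 12: union(3, 7) -> merged; set of 3 now {3, 6, 7, 15}
Step 13: find(11) -> no change; set of 11 is {5, 10, 11}
Step 14: union(4, 8) -> merged; set of 4 now {4, 8}
Step 15: union(10, 5) -> already same set; set of 10 now {5, 10, 11}
Step 16: union(5, 15) -> merged; set of 5 now {3, 5, 6, 7, 10, 11, 15}
Step 17: union(8, 14) -> merged; set of 8 now {4, 8, 14}
Step 18: union(6, 5) -> already same set; set of 6 now {3, 5, 6, 7, 10, 11, 15}
Step 19: find(1) -> no change; set of 1 is {1, 2}
Step 20: union(13, 6) -> merged; set of 13 now {3, 5, 6, 7, 10, 11, 13, 15}
Step 21: union(4, 5) -> merged; set of 4 now {3, 4, 5, 6, 7, 8, 10, 11, 13, 14, 15}
Step 22: find(6) -> no change; set of 6 is {3, 4, 5, 6, 7, 8, 10, 11, 13, 14, 15}
Step 23: union(13, 2) -> merged; set of 13 now {1, 2, 3, 4, 5, 6, 7, 8, 10, 11, 13, 14, 15}
Step 24: union(7, 10) -> already same set; set of 7 now {1, 2, 3, 4, 5, 6, 7, 8, 10, 11, 13, 14, 15}
Set of 1: {1, 2, 3, 4, 5, 6, 7, 8, 10, 11, 13, 14, 15}; 10 is a member.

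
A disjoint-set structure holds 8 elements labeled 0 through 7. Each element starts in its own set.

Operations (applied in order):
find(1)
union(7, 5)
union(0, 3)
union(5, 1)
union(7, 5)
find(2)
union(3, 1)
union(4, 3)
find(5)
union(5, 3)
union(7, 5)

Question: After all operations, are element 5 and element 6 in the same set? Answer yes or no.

Answer: no

Derivation:
Step 1: find(1) -> no change; set of 1 is {1}
Step 2: union(7, 5) -> merged; set of 7 now {5, 7}
Step 3: union(0, 3) -> merged; set of 0 now {0, 3}
Step 4: union(5, 1) -> merged; set of 5 now {1, 5, 7}
Step 5: union(7, 5) -> already same set; set of 7 now {1, 5, 7}
Step 6: find(2) -> no change; set of 2 is {2}
Step 7: union(3, 1) -> merged; set of 3 now {0, 1, 3, 5, 7}
Step 8: union(4, 3) -> merged; set of 4 now {0, 1, 3, 4, 5, 7}
Step 9: find(5) -> no change; set of 5 is {0, 1, 3, 4, 5, 7}
Step 10: union(5, 3) -> already same set; set of 5 now {0, 1, 3, 4, 5, 7}
Step 11: union(7, 5) -> already same set; set of 7 now {0, 1, 3, 4, 5, 7}
Set of 5: {0, 1, 3, 4, 5, 7}; 6 is not a member.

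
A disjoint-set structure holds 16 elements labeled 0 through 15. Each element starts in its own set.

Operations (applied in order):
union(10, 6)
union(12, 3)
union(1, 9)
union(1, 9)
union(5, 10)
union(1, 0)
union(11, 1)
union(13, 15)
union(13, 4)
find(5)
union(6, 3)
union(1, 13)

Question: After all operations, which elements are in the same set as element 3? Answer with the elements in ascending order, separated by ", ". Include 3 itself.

Answer: 3, 5, 6, 10, 12

Derivation:
Step 1: union(10, 6) -> merged; set of 10 now {6, 10}
Step 2: union(12, 3) -> merged; set of 12 now {3, 12}
Step 3: union(1, 9) -> merged; set of 1 now {1, 9}
Step 4: union(1, 9) -> already same set; set of 1 now {1, 9}
Step 5: union(5, 10) -> merged; set of 5 now {5, 6, 10}
Step 6: union(1, 0) -> merged; set of 1 now {0, 1, 9}
Step 7: union(11, 1) -> merged; set of 11 now {0, 1, 9, 11}
Step 8: union(13, 15) -> merged; set of 13 now {13, 15}
Step 9: union(13, 4) -> merged; set of 13 now {4, 13, 15}
Step 10: find(5) -> no change; set of 5 is {5, 6, 10}
Step 11: union(6, 3) -> merged; set of 6 now {3, 5, 6, 10, 12}
Step 12: union(1, 13) -> merged; set of 1 now {0, 1, 4, 9, 11, 13, 15}
Component of 3: {3, 5, 6, 10, 12}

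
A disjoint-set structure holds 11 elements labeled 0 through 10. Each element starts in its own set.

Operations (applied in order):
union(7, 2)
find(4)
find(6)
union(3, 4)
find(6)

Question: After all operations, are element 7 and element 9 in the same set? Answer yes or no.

Step 1: union(7, 2) -> merged; set of 7 now {2, 7}
Step 2: find(4) -> no change; set of 4 is {4}
Step 3: find(6) -> no change; set of 6 is {6}
Step 4: union(3, 4) -> merged; set of 3 now {3, 4}
Step 5: find(6) -> no change; set of 6 is {6}
Set of 7: {2, 7}; 9 is not a member.

Answer: no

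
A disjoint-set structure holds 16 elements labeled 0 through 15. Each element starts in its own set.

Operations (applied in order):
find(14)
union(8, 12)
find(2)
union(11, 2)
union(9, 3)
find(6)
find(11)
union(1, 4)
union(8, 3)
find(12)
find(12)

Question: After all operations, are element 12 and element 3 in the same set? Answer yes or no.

Step 1: find(14) -> no change; set of 14 is {14}
Step 2: union(8, 12) -> merged; set of 8 now {8, 12}
Step 3: find(2) -> no change; set of 2 is {2}
Step 4: union(11, 2) -> merged; set of 11 now {2, 11}
Step 5: union(9, 3) -> merged; set of 9 now {3, 9}
Step 6: find(6) -> no change; set of 6 is {6}
Step 7: find(11) -> no change; set of 11 is {2, 11}
Step 8: union(1, 4) -> merged; set of 1 now {1, 4}
Step 9: union(8, 3) -> merged; set of 8 now {3, 8, 9, 12}
Step 10: find(12) -> no change; set of 12 is {3, 8, 9, 12}
Step 11: find(12) -> no change; set of 12 is {3, 8, 9, 12}
Set of 12: {3, 8, 9, 12}; 3 is a member.

Answer: yes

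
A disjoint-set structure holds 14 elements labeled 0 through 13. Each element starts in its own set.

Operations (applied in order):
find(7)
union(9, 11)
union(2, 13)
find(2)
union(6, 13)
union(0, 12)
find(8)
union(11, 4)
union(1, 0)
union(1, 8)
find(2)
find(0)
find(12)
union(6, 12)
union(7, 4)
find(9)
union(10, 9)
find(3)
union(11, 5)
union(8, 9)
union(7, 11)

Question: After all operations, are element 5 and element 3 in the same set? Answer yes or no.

Answer: no

Derivation:
Step 1: find(7) -> no change; set of 7 is {7}
Step 2: union(9, 11) -> merged; set of 9 now {9, 11}
Step 3: union(2, 13) -> merged; set of 2 now {2, 13}
Step 4: find(2) -> no change; set of 2 is {2, 13}
Step 5: union(6, 13) -> merged; set of 6 now {2, 6, 13}
Step 6: union(0, 12) -> merged; set of 0 now {0, 12}
Step 7: find(8) -> no change; set of 8 is {8}
Step 8: union(11, 4) -> merged; set of 11 now {4, 9, 11}
Step 9: union(1, 0) -> merged; set of 1 now {0, 1, 12}
Step 10: union(1, 8) -> merged; set of 1 now {0, 1, 8, 12}
Step 11: find(2) -> no change; set of 2 is {2, 6, 13}
Step 12: find(0) -> no change; set of 0 is {0, 1, 8, 12}
Step 13: find(12) -> no change; set of 12 is {0, 1, 8, 12}
Step 14: union(6, 12) -> merged; set of 6 now {0, 1, 2, 6, 8, 12, 13}
Step 15: union(7, 4) -> merged; set of 7 now {4, 7, 9, 11}
Step 16: find(9) -> no change; set of 9 is {4, 7, 9, 11}
Step 17: union(10, 9) -> merged; set of 10 now {4, 7, 9, 10, 11}
Step 18: find(3) -> no change; set of 3 is {3}
Step 19: union(11, 5) -> merged; set of 11 now {4, 5, 7, 9, 10, 11}
Step 20: union(8, 9) -> merged; set of 8 now {0, 1, 2, 4, 5, 6, 7, 8, 9, 10, 11, 12, 13}
Step 21: union(7, 11) -> already same set; set of 7 now {0, 1, 2, 4, 5, 6, 7, 8, 9, 10, 11, 12, 13}
Set of 5: {0, 1, 2, 4, 5, 6, 7, 8, 9, 10, 11, 12, 13}; 3 is not a member.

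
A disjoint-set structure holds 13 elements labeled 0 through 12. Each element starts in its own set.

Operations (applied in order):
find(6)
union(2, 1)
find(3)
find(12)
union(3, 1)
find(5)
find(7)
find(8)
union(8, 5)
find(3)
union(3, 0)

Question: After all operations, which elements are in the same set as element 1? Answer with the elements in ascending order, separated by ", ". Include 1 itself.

Answer: 0, 1, 2, 3

Derivation:
Step 1: find(6) -> no change; set of 6 is {6}
Step 2: union(2, 1) -> merged; set of 2 now {1, 2}
Step 3: find(3) -> no change; set of 3 is {3}
Step 4: find(12) -> no change; set of 12 is {12}
Step 5: union(3, 1) -> merged; set of 3 now {1, 2, 3}
Step 6: find(5) -> no change; set of 5 is {5}
Step 7: find(7) -> no change; set of 7 is {7}
Step 8: find(8) -> no change; set of 8 is {8}
Step 9: union(8, 5) -> merged; set of 8 now {5, 8}
Step 10: find(3) -> no change; set of 3 is {1, 2, 3}
Step 11: union(3, 0) -> merged; set of 3 now {0, 1, 2, 3}
Component of 1: {0, 1, 2, 3}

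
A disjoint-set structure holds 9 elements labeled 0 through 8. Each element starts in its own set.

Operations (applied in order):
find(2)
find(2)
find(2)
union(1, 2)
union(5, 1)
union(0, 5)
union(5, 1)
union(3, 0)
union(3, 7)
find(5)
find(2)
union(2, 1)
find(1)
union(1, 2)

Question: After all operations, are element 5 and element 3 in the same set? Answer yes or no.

Step 1: find(2) -> no change; set of 2 is {2}
Step 2: find(2) -> no change; set of 2 is {2}
Step 3: find(2) -> no change; set of 2 is {2}
Step 4: union(1, 2) -> merged; set of 1 now {1, 2}
Step 5: union(5, 1) -> merged; set of 5 now {1, 2, 5}
Step 6: union(0, 5) -> merged; set of 0 now {0, 1, 2, 5}
Step 7: union(5, 1) -> already same set; set of 5 now {0, 1, 2, 5}
Step 8: union(3, 0) -> merged; set of 3 now {0, 1, 2, 3, 5}
Step 9: union(3, 7) -> merged; set of 3 now {0, 1, 2, 3, 5, 7}
Step 10: find(5) -> no change; set of 5 is {0, 1, 2, 3, 5, 7}
Step 11: find(2) -> no change; set of 2 is {0, 1, 2, 3, 5, 7}
Step 12: union(2, 1) -> already same set; set of 2 now {0, 1, 2, 3, 5, 7}
Step 13: find(1) -> no change; set of 1 is {0, 1, 2, 3, 5, 7}
Step 14: union(1, 2) -> already same set; set of 1 now {0, 1, 2, 3, 5, 7}
Set of 5: {0, 1, 2, 3, 5, 7}; 3 is a member.

Answer: yes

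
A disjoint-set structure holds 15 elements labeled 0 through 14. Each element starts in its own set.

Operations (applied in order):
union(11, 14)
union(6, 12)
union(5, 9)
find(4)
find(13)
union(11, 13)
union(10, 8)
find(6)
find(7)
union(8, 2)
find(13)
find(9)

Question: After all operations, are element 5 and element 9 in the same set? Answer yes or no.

Step 1: union(11, 14) -> merged; set of 11 now {11, 14}
Step 2: union(6, 12) -> merged; set of 6 now {6, 12}
Step 3: union(5, 9) -> merged; set of 5 now {5, 9}
Step 4: find(4) -> no change; set of 4 is {4}
Step 5: find(13) -> no change; set of 13 is {13}
Step 6: union(11, 13) -> merged; set of 11 now {11, 13, 14}
Step 7: union(10, 8) -> merged; set of 10 now {8, 10}
Step 8: find(6) -> no change; set of 6 is {6, 12}
Step 9: find(7) -> no change; set of 7 is {7}
Step 10: union(8, 2) -> merged; set of 8 now {2, 8, 10}
Step 11: find(13) -> no change; set of 13 is {11, 13, 14}
Step 12: find(9) -> no change; set of 9 is {5, 9}
Set of 5: {5, 9}; 9 is a member.

Answer: yes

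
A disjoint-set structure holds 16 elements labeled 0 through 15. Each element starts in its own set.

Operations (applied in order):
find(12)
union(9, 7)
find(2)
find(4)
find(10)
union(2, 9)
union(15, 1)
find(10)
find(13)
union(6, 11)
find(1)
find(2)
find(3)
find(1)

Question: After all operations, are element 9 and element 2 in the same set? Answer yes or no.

Answer: yes

Derivation:
Step 1: find(12) -> no change; set of 12 is {12}
Step 2: union(9, 7) -> merged; set of 9 now {7, 9}
Step 3: find(2) -> no change; set of 2 is {2}
Step 4: find(4) -> no change; set of 4 is {4}
Step 5: find(10) -> no change; set of 10 is {10}
Step 6: union(2, 9) -> merged; set of 2 now {2, 7, 9}
Step 7: union(15, 1) -> merged; set of 15 now {1, 15}
Step 8: find(10) -> no change; set of 10 is {10}
Step 9: find(13) -> no change; set of 13 is {13}
Step 10: union(6, 11) -> merged; set of 6 now {6, 11}
Step 11: find(1) -> no change; set of 1 is {1, 15}
Step 12: find(2) -> no change; set of 2 is {2, 7, 9}
Step 13: find(3) -> no change; set of 3 is {3}
Step 14: find(1) -> no change; set of 1 is {1, 15}
Set of 9: {2, 7, 9}; 2 is a member.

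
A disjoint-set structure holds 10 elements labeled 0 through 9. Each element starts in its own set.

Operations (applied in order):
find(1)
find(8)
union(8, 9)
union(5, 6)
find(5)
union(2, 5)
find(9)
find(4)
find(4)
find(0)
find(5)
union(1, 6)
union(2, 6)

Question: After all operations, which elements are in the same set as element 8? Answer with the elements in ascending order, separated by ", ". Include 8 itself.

Answer: 8, 9

Derivation:
Step 1: find(1) -> no change; set of 1 is {1}
Step 2: find(8) -> no change; set of 8 is {8}
Step 3: union(8, 9) -> merged; set of 8 now {8, 9}
Step 4: union(5, 6) -> merged; set of 5 now {5, 6}
Step 5: find(5) -> no change; set of 5 is {5, 6}
Step 6: union(2, 5) -> merged; set of 2 now {2, 5, 6}
Step 7: find(9) -> no change; set of 9 is {8, 9}
Step 8: find(4) -> no change; set of 4 is {4}
Step 9: find(4) -> no change; set of 4 is {4}
Step 10: find(0) -> no change; set of 0 is {0}
Step 11: find(5) -> no change; set of 5 is {2, 5, 6}
Step 12: union(1, 6) -> merged; set of 1 now {1, 2, 5, 6}
Step 13: union(2, 6) -> already same set; set of 2 now {1, 2, 5, 6}
Component of 8: {8, 9}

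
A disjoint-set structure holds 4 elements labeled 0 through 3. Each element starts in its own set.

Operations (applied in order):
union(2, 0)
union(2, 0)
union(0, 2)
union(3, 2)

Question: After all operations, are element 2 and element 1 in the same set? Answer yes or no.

Step 1: union(2, 0) -> merged; set of 2 now {0, 2}
Step 2: union(2, 0) -> already same set; set of 2 now {0, 2}
Step 3: union(0, 2) -> already same set; set of 0 now {0, 2}
Step 4: union(3, 2) -> merged; set of 3 now {0, 2, 3}
Set of 2: {0, 2, 3}; 1 is not a member.

Answer: no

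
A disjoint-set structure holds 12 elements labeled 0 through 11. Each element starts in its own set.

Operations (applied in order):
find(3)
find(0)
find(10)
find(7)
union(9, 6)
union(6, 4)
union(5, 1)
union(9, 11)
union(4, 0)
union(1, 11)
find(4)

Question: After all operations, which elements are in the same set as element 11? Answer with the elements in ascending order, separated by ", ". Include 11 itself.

Step 1: find(3) -> no change; set of 3 is {3}
Step 2: find(0) -> no change; set of 0 is {0}
Step 3: find(10) -> no change; set of 10 is {10}
Step 4: find(7) -> no change; set of 7 is {7}
Step 5: union(9, 6) -> merged; set of 9 now {6, 9}
Step 6: union(6, 4) -> merged; set of 6 now {4, 6, 9}
Step 7: union(5, 1) -> merged; set of 5 now {1, 5}
Step 8: union(9, 11) -> merged; set of 9 now {4, 6, 9, 11}
Step 9: union(4, 0) -> merged; set of 4 now {0, 4, 6, 9, 11}
Step 10: union(1, 11) -> merged; set of 1 now {0, 1, 4, 5, 6, 9, 11}
Step 11: find(4) -> no change; set of 4 is {0, 1, 4, 5, 6, 9, 11}
Component of 11: {0, 1, 4, 5, 6, 9, 11}

Answer: 0, 1, 4, 5, 6, 9, 11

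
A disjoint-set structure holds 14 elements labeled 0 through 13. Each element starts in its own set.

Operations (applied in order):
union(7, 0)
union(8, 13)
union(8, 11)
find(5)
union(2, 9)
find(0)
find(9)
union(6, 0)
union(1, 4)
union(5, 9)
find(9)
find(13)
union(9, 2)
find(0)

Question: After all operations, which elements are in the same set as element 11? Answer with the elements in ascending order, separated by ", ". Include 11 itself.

Step 1: union(7, 0) -> merged; set of 7 now {0, 7}
Step 2: union(8, 13) -> merged; set of 8 now {8, 13}
Step 3: union(8, 11) -> merged; set of 8 now {8, 11, 13}
Step 4: find(5) -> no change; set of 5 is {5}
Step 5: union(2, 9) -> merged; set of 2 now {2, 9}
Step 6: find(0) -> no change; set of 0 is {0, 7}
Step 7: find(9) -> no change; set of 9 is {2, 9}
Step 8: union(6, 0) -> merged; set of 6 now {0, 6, 7}
Step 9: union(1, 4) -> merged; set of 1 now {1, 4}
Step 10: union(5, 9) -> merged; set of 5 now {2, 5, 9}
Step 11: find(9) -> no change; set of 9 is {2, 5, 9}
Step 12: find(13) -> no change; set of 13 is {8, 11, 13}
Step 13: union(9, 2) -> already same set; set of 9 now {2, 5, 9}
Step 14: find(0) -> no change; set of 0 is {0, 6, 7}
Component of 11: {8, 11, 13}

Answer: 8, 11, 13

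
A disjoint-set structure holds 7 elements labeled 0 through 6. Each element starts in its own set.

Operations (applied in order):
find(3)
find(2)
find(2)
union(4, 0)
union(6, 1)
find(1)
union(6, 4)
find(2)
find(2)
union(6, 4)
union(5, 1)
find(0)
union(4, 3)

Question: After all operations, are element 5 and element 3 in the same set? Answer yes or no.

Answer: yes

Derivation:
Step 1: find(3) -> no change; set of 3 is {3}
Step 2: find(2) -> no change; set of 2 is {2}
Step 3: find(2) -> no change; set of 2 is {2}
Step 4: union(4, 0) -> merged; set of 4 now {0, 4}
Step 5: union(6, 1) -> merged; set of 6 now {1, 6}
Step 6: find(1) -> no change; set of 1 is {1, 6}
Step 7: union(6, 4) -> merged; set of 6 now {0, 1, 4, 6}
Step 8: find(2) -> no change; set of 2 is {2}
Step 9: find(2) -> no change; set of 2 is {2}
Step 10: union(6, 4) -> already same set; set of 6 now {0, 1, 4, 6}
Step 11: union(5, 1) -> merged; set of 5 now {0, 1, 4, 5, 6}
Step 12: find(0) -> no change; set of 0 is {0, 1, 4, 5, 6}
Step 13: union(4, 3) -> merged; set of 4 now {0, 1, 3, 4, 5, 6}
Set of 5: {0, 1, 3, 4, 5, 6}; 3 is a member.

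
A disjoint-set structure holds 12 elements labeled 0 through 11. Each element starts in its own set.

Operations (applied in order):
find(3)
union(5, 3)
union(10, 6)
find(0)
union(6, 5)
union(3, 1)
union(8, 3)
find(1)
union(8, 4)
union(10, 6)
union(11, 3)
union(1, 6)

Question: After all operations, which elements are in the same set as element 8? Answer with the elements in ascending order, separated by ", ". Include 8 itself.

Answer: 1, 3, 4, 5, 6, 8, 10, 11

Derivation:
Step 1: find(3) -> no change; set of 3 is {3}
Step 2: union(5, 3) -> merged; set of 5 now {3, 5}
Step 3: union(10, 6) -> merged; set of 10 now {6, 10}
Step 4: find(0) -> no change; set of 0 is {0}
Step 5: union(6, 5) -> merged; set of 6 now {3, 5, 6, 10}
Step 6: union(3, 1) -> merged; set of 3 now {1, 3, 5, 6, 10}
Step 7: union(8, 3) -> merged; set of 8 now {1, 3, 5, 6, 8, 10}
Step 8: find(1) -> no change; set of 1 is {1, 3, 5, 6, 8, 10}
Step 9: union(8, 4) -> merged; set of 8 now {1, 3, 4, 5, 6, 8, 10}
Step 10: union(10, 6) -> already same set; set of 10 now {1, 3, 4, 5, 6, 8, 10}
Step 11: union(11, 3) -> merged; set of 11 now {1, 3, 4, 5, 6, 8, 10, 11}
Step 12: union(1, 6) -> already same set; set of 1 now {1, 3, 4, 5, 6, 8, 10, 11}
Component of 8: {1, 3, 4, 5, 6, 8, 10, 11}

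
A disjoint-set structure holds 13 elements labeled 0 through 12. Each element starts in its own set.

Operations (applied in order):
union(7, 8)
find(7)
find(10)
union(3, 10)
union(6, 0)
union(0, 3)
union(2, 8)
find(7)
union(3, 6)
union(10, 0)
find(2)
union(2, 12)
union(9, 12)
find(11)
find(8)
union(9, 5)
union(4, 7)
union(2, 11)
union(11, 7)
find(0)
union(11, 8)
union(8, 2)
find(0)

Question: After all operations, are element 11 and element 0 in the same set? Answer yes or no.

Step 1: union(7, 8) -> merged; set of 7 now {7, 8}
Step 2: find(7) -> no change; set of 7 is {7, 8}
Step 3: find(10) -> no change; set of 10 is {10}
Step 4: union(3, 10) -> merged; set of 3 now {3, 10}
Step 5: union(6, 0) -> merged; set of 6 now {0, 6}
Step 6: union(0, 3) -> merged; set of 0 now {0, 3, 6, 10}
Step 7: union(2, 8) -> merged; set of 2 now {2, 7, 8}
Step 8: find(7) -> no change; set of 7 is {2, 7, 8}
Step 9: union(3, 6) -> already same set; set of 3 now {0, 3, 6, 10}
Step 10: union(10, 0) -> already same set; set of 10 now {0, 3, 6, 10}
Step 11: find(2) -> no change; set of 2 is {2, 7, 8}
Step 12: union(2, 12) -> merged; set of 2 now {2, 7, 8, 12}
Step 13: union(9, 12) -> merged; set of 9 now {2, 7, 8, 9, 12}
Step 14: find(11) -> no change; set of 11 is {11}
Step 15: find(8) -> no change; set of 8 is {2, 7, 8, 9, 12}
Step 16: union(9, 5) -> merged; set of 9 now {2, 5, 7, 8, 9, 12}
Step 17: union(4, 7) -> merged; set of 4 now {2, 4, 5, 7, 8, 9, 12}
Step 18: union(2, 11) -> merged; set of 2 now {2, 4, 5, 7, 8, 9, 11, 12}
Step 19: union(11, 7) -> already same set; set of 11 now {2, 4, 5, 7, 8, 9, 11, 12}
Step 20: find(0) -> no change; set of 0 is {0, 3, 6, 10}
Step 21: union(11, 8) -> already same set; set of 11 now {2, 4, 5, 7, 8, 9, 11, 12}
Step 22: union(8, 2) -> already same set; set of 8 now {2, 4, 5, 7, 8, 9, 11, 12}
Step 23: find(0) -> no change; set of 0 is {0, 3, 6, 10}
Set of 11: {2, 4, 5, 7, 8, 9, 11, 12}; 0 is not a member.

Answer: no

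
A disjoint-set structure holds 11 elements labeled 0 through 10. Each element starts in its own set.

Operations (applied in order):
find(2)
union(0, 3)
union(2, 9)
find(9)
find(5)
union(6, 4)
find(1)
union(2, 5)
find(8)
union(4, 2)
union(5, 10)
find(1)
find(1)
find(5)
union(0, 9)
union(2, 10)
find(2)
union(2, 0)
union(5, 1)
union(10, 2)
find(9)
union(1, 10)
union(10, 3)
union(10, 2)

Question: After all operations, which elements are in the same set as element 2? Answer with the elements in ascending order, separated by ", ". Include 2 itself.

Answer: 0, 1, 2, 3, 4, 5, 6, 9, 10

Derivation:
Step 1: find(2) -> no change; set of 2 is {2}
Step 2: union(0, 3) -> merged; set of 0 now {0, 3}
Step 3: union(2, 9) -> merged; set of 2 now {2, 9}
Step 4: find(9) -> no change; set of 9 is {2, 9}
Step 5: find(5) -> no change; set of 5 is {5}
Step 6: union(6, 4) -> merged; set of 6 now {4, 6}
Step 7: find(1) -> no change; set of 1 is {1}
Step 8: union(2, 5) -> merged; set of 2 now {2, 5, 9}
Step 9: find(8) -> no change; set of 8 is {8}
Step 10: union(4, 2) -> merged; set of 4 now {2, 4, 5, 6, 9}
Step 11: union(5, 10) -> merged; set of 5 now {2, 4, 5, 6, 9, 10}
Step 12: find(1) -> no change; set of 1 is {1}
Step 13: find(1) -> no change; set of 1 is {1}
Step 14: find(5) -> no change; set of 5 is {2, 4, 5, 6, 9, 10}
Step 15: union(0, 9) -> merged; set of 0 now {0, 2, 3, 4, 5, 6, 9, 10}
Step 16: union(2, 10) -> already same set; set of 2 now {0, 2, 3, 4, 5, 6, 9, 10}
Step 17: find(2) -> no change; set of 2 is {0, 2, 3, 4, 5, 6, 9, 10}
Step 18: union(2, 0) -> already same set; set of 2 now {0, 2, 3, 4, 5, 6, 9, 10}
Step 19: union(5, 1) -> merged; set of 5 now {0, 1, 2, 3, 4, 5, 6, 9, 10}
Step 20: union(10, 2) -> already same set; set of 10 now {0, 1, 2, 3, 4, 5, 6, 9, 10}
Step 21: find(9) -> no change; set of 9 is {0, 1, 2, 3, 4, 5, 6, 9, 10}
Step 22: union(1, 10) -> already same set; set of 1 now {0, 1, 2, 3, 4, 5, 6, 9, 10}
Step 23: union(10, 3) -> already same set; set of 10 now {0, 1, 2, 3, 4, 5, 6, 9, 10}
Step 24: union(10, 2) -> already same set; set of 10 now {0, 1, 2, 3, 4, 5, 6, 9, 10}
Component of 2: {0, 1, 2, 3, 4, 5, 6, 9, 10}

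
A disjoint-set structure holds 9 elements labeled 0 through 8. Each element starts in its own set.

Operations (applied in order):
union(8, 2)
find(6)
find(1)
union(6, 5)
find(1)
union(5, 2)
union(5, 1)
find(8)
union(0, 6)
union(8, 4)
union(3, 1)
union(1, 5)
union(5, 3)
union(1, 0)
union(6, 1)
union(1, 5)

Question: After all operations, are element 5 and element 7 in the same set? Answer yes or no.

Answer: no

Derivation:
Step 1: union(8, 2) -> merged; set of 8 now {2, 8}
Step 2: find(6) -> no change; set of 6 is {6}
Step 3: find(1) -> no change; set of 1 is {1}
Step 4: union(6, 5) -> merged; set of 6 now {5, 6}
Step 5: find(1) -> no change; set of 1 is {1}
Step 6: union(5, 2) -> merged; set of 5 now {2, 5, 6, 8}
Step 7: union(5, 1) -> merged; set of 5 now {1, 2, 5, 6, 8}
Step 8: find(8) -> no change; set of 8 is {1, 2, 5, 6, 8}
Step 9: union(0, 6) -> merged; set of 0 now {0, 1, 2, 5, 6, 8}
Step 10: union(8, 4) -> merged; set of 8 now {0, 1, 2, 4, 5, 6, 8}
Step 11: union(3, 1) -> merged; set of 3 now {0, 1, 2, 3, 4, 5, 6, 8}
Step 12: union(1, 5) -> already same set; set of 1 now {0, 1, 2, 3, 4, 5, 6, 8}
Step 13: union(5, 3) -> already same set; set of 5 now {0, 1, 2, 3, 4, 5, 6, 8}
Step 14: union(1, 0) -> already same set; set of 1 now {0, 1, 2, 3, 4, 5, 6, 8}
Step 15: union(6, 1) -> already same set; set of 6 now {0, 1, 2, 3, 4, 5, 6, 8}
Step 16: union(1, 5) -> already same set; set of 1 now {0, 1, 2, 3, 4, 5, 6, 8}
Set of 5: {0, 1, 2, 3, 4, 5, 6, 8}; 7 is not a member.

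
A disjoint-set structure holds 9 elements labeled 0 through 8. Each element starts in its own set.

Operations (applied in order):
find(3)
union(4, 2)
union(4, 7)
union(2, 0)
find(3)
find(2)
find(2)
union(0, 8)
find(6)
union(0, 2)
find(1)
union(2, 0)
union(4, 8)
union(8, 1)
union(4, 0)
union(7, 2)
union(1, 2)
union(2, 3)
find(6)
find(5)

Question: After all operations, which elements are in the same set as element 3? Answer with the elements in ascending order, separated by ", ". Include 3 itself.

Answer: 0, 1, 2, 3, 4, 7, 8

Derivation:
Step 1: find(3) -> no change; set of 3 is {3}
Step 2: union(4, 2) -> merged; set of 4 now {2, 4}
Step 3: union(4, 7) -> merged; set of 4 now {2, 4, 7}
Step 4: union(2, 0) -> merged; set of 2 now {0, 2, 4, 7}
Step 5: find(3) -> no change; set of 3 is {3}
Step 6: find(2) -> no change; set of 2 is {0, 2, 4, 7}
Step 7: find(2) -> no change; set of 2 is {0, 2, 4, 7}
Step 8: union(0, 8) -> merged; set of 0 now {0, 2, 4, 7, 8}
Step 9: find(6) -> no change; set of 6 is {6}
Step 10: union(0, 2) -> already same set; set of 0 now {0, 2, 4, 7, 8}
Step 11: find(1) -> no change; set of 1 is {1}
Step 12: union(2, 0) -> already same set; set of 2 now {0, 2, 4, 7, 8}
Step 13: union(4, 8) -> already same set; set of 4 now {0, 2, 4, 7, 8}
Step 14: union(8, 1) -> merged; set of 8 now {0, 1, 2, 4, 7, 8}
Step 15: union(4, 0) -> already same set; set of 4 now {0, 1, 2, 4, 7, 8}
Step 16: union(7, 2) -> already same set; set of 7 now {0, 1, 2, 4, 7, 8}
Step 17: union(1, 2) -> already same set; set of 1 now {0, 1, 2, 4, 7, 8}
Step 18: union(2, 3) -> merged; set of 2 now {0, 1, 2, 3, 4, 7, 8}
Step 19: find(6) -> no change; set of 6 is {6}
Step 20: find(5) -> no change; set of 5 is {5}
Component of 3: {0, 1, 2, 3, 4, 7, 8}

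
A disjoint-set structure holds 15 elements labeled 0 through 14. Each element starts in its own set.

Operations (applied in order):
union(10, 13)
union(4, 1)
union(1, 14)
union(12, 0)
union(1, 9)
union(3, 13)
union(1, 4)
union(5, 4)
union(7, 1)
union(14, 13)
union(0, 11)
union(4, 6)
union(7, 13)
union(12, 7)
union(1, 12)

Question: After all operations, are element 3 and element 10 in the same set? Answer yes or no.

Answer: yes

Derivation:
Step 1: union(10, 13) -> merged; set of 10 now {10, 13}
Step 2: union(4, 1) -> merged; set of 4 now {1, 4}
Step 3: union(1, 14) -> merged; set of 1 now {1, 4, 14}
Step 4: union(12, 0) -> merged; set of 12 now {0, 12}
Step 5: union(1, 9) -> merged; set of 1 now {1, 4, 9, 14}
Step 6: union(3, 13) -> merged; set of 3 now {3, 10, 13}
Step 7: union(1, 4) -> already same set; set of 1 now {1, 4, 9, 14}
Step 8: union(5, 4) -> merged; set of 5 now {1, 4, 5, 9, 14}
Step 9: union(7, 1) -> merged; set of 7 now {1, 4, 5, 7, 9, 14}
Step 10: union(14, 13) -> merged; set of 14 now {1, 3, 4, 5, 7, 9, 10, 13, 14}
Step 11: union(0, 11) -> merged; set of 0 now {0, 11, 12}
Step 12: union(4, 6) -> merged; set of 4 now {1, 3, 4, 5, 6, 7, 9, 10, 13, 14}
Step 13: union(7, 13) -> already same set; set of 7 now {1, 3, 4, 5, 6, 7, 9, 10, 13, 14}
Step 14: union(12, 7) -> merged; set of 12 now {0, 1, 3, 4, 5, 6, 7, 9, 10, 11, 12, 13, 14}
Step 15: union(1, 12) -> already same set; set of 1 now {0, 1, 3, 4, 5, 6, 7, 9, 10, 11, 12, 13, 14}
Set of 3: {0, 1, 3, 4, 5, 6, 7, 9, 10, 11, 12, 13, 14}; 10 is a member.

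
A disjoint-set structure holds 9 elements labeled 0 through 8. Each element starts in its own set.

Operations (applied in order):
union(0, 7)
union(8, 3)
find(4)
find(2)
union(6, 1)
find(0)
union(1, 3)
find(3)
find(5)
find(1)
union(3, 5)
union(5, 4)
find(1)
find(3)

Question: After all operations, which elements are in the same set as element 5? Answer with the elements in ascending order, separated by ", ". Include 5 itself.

Answer: 1, 3, 4, 5, 6, 8

Derivation:
Step 1: union(0, 7) -> merged; set of 0 now {0, 7}
Step 2: union(8, 3) -> merged; set of 8 now {3, 8}
Step 3: find(4) -> no change; set of 4 is {4}
Step 4: find(2) -> no change; set of 2 is {2}
Step 5: union(6, 1) -> merged; set of 6 now {1, 6}
Step 6: find(0) -> no change; set of 0 is {0, 7}
Step 7: union(1, 3) -> merged; set of 1 now {1, 3, 6, 8}
Step 8: find(3) -> no change; set of 3 is {1, 3, 6, 8}
Step 9: find(5) -> no change; set of 5 is {5}
Step 10: find(1) -> no change; set of 1 is {1, 3, 6, 8}
Step 11: union(3, 5) -> merged; set of 3 now {1, 3, 5, 6, 8}
Step 12: union(5, 4) -> merged; set of 5 now {1, 3, 4, 5, 6, 8}
Step 13: find(1) -> no change; set of 1 is {1, 3, 4, 5, 6, 8}
Step 14: find(3) -> no change; set of 3 is {1, 3, 4, 5, 6, 8}
Component of 5: {1, 3, 4, 5, 6, 8}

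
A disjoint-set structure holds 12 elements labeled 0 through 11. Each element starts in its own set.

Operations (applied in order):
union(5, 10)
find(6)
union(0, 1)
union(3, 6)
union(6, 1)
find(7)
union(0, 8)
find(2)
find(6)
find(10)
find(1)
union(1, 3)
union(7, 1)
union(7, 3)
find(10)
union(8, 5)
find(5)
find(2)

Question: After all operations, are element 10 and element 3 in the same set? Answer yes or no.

Step 1: union(5, 10) -> merged; set of 5 now {5, 10}
Step 2: find(6) -> no change; set of 6 is {6}
Step 3: union(0, 1) -> merged; set of 0 now {0, 1}
Step 4: union(3, 6) -> merged; set of 3 now {3, 6}
Step 5: union(6, 1) -> merged; set of 6 now {0, 1, 3, 6}
Step 6: find(7) -> no change; set of 7 is {7}
Step 7: union(0, 8) -> merged; set of 0 now {0, 1, 3, 6, 8}
Step 8: find(2) -> no change; set of 2 is {2}
Step 9: find(6) -> no change; set of 6 is {0, 1, 3, 6, 8}
Step 10: find(10) -> no change; set of 10 is {5, 10}
Step 11: find(1) -> no change; set of 1 is {0, 1, 3, 6, 8}
Step 12: union(1, 3) -> already same set; set of 1 now {0, 1, 3, 6, 8}
Step 13: union(7, 1) -> merged; set of 7 now {0, 1, 3, 6, 7, 8}
Step 14: union(7, 3) -> already same set; set of 7 now {0, 1, 3, 6, 7, 8}
Step 15: find(10) -> no change; set of 10 is {5, 10}
Step 16: union(8, 5) -> merged; set of 8 now {0, 1, 3, 5, 6, 7, 8, 10}
Step 17: find(5) -> no change; set of 5 is {0, 1, 3, 5, 6, 7, 8, 10}
Step 18: find(2) -> no change; set of 2 is {2}
Set of 10: {0, 1, 3, 5, 6, 7, 8, 10}; 3 is a member.

Answer: yes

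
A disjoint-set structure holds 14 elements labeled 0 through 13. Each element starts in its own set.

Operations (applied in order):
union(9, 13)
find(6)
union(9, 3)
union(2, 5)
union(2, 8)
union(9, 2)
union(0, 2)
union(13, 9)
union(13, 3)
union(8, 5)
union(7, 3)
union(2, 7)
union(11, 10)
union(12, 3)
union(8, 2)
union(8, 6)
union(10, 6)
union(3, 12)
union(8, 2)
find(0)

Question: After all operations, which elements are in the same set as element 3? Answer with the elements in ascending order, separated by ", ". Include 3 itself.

Step 1: union(9, 13) -> merged; set of 9 now {9, 13}
Step 2: find(6) -> no change; set of 6 is {6}
Step 3: union(9, 3) -> merged; set of 9 now {3, 9, 13}
Step 4: union(2, 5) -> merged; set of 2 now {2, 5}
Step 5: union(2, 8) -> merged; set of 2 now {2, 5, 8}
Step 6: union(9, 2) -> merged; set of 9 now {2, 3, 5, 8, 9, 13}
Step 7: union(0, 2) -> merged; set of 0 now {0, 2, 3, 5, 8, 9, 13}
Step 8: union(13, 9) -> already same set; set of 13 now {0, 2, 3, 5, 8, 9, 13}
Step 9: union(13, 3) -> already same set; set of 13 now {0, 2, 3, 5, 8, 9, 13}
Step 10: union(8, 5) -> already same set; set of 8 now {0, 2, 3, 5, 8, 9, 13}
Step 11: union(7, 3) -> merged; set of 7 now {0, 2, 3, 5, 7, 8, 9, 13}
Step 12: union(2, 7) -> already same set; set of 2 now {0, 2, 3, 5, 7, 8, 9, 13}
Step 13: union(11, 10) -> merged; set of 11 now {10, 11}
Step 14: union(12, 3) -> merged; set of 12 now {0, 2, 3, 5, 7, 8, 9, 12, 13}
Step 15: union(8, 2) -> already same set; set of 8 now {0, 2, 3, 5, 7, 8, 9, 12, 13}
Step 16: union(8, 6) -> merged; set of 8 now {0, 2, 3, 5, 6, 7, 8, 9, 12, 13}
Step 17: union(10, 6) -> merged; set of 10 now {0, 2, 3, 5, 6, 7, 8, 9, 10, 11, 12, 13}
Step 18: union(3, 12) -> already same set; set of 3 now {0, 2, 3, 5, 6, 7, 8, 9, 10, 11, 12, 13}
Step 19: union(8, 2) -> already same set; set of 8 now {0, 2, 3, 5, 6, 7, 8, 9, 10, 11, 12, 13}
Step 20: find(0) -> no change; set of 0 is {0, 2, 3, 5, 6, 7, 8, 9, 10, 11, 12, 13}
Component of 3: {0, 2, 3, 5, 6, 7, 8, 9, 10, 11, 12, 13}

Answer: 0, 2, 3, 5, 6, 7, 8, 9, 10, 11, 12, 13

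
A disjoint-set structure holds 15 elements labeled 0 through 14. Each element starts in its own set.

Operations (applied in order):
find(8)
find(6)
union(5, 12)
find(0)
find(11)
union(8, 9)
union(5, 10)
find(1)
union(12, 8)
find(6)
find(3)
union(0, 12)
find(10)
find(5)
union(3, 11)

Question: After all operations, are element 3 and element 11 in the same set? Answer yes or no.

Step 1: find(8) -> no change; set of 8 is {8}
Step 2: find(6) -> no change; set of 6 is {6}
Step 3: union(5, 12) -> merged; set of 5 now {5, 12}
Step 4: find(0) -> no change; set of 0 is {0}
Step 5: find(11) -> no change; set of 11 is {11}
Step 6: union(8, 9) -> merged; set of 8 now {8, 9}
Step 7: union(5, 10) -> merged; set of 5 now {5, 10, 12}
Step 8: find(1) -> no change; set of 1 is {1}
Step 9: union(12, 8) -> merged; set of 12 now {5, 8, 9, 10, 12}
Step 10: find(6) -> no change; set of 6 is {6}
Step 11: find(3) -> no change; set of 3 is {3}
Step 12: union(0, 12) -> merged; set of 0 now {0, 5, 8, 9, 10, 12}
Step 13: find(10) -> no change; set of 10 is {0, 5, 8, 9, 10, 12}
Step 14: find(5) -> no change; set of 5 is {0, 5, 8, 9, 10, 12}
Step 15: union(3, 11) -> merged; set of 3 now {3, 11}
Set of 3: {3, 11}; 11 is a member.

Answer: yes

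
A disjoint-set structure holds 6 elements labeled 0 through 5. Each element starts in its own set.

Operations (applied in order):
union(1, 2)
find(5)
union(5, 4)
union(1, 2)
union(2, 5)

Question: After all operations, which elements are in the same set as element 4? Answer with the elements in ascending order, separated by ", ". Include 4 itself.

Answer: 1, 2, 4, 5

Derivation:
Step 1: union(1, 2) -> merged; set of 1 now {1, 2}
Step 2: find(5) -> no change; set of 5 is {5}
Step 3: union(5, 4) -> merged; set of 5 now {4, 5}
Step 4: union(1, 2) -> already same set; set of 1 now {1, 2}
Step 5: union(2, 5) -> merged; set of 2 now {1, 2, 4, 5}
Component of 4: {1, 2, 4, 5}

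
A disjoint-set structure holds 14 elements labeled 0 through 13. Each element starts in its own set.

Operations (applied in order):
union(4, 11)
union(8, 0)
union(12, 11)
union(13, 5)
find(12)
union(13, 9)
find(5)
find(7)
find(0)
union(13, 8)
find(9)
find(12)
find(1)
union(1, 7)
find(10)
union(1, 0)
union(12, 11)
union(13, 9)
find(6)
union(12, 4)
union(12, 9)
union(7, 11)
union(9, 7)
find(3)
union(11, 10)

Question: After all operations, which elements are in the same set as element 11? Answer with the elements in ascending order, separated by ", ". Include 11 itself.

Answer: 0, 1, 4, 5, 7, 8, 9, 10, 11, 12, 13

Derivation:
Step 1: union(4, 11) -> merged; set of 4 now {4, 11}
Step 2: union(8, 0) -> merged; set of 8 now {0, 8}
Step 3: union(12, 11) -> merged; set of 12 now {4, 11, 12}
Step 4: union(13, 5) -> merged; set of 13 now {5, 13}
Step 5: find(12) -> no change; set of 12 is {4, 11, 12}
Step 6: union(13, 9) -> merged; set of 13 now {5, 9, 13}
Step 7: find(5) -> no change; set of 5 is {5, 9, 13}
Step 8: find(7) -> no change; set of 7 is {7}
Step 9: find(0) -> no change; set of 0 is {0, 8}
Step 10: union(13, 8) -> merged; set of 13 now {0, 5, 8, 9, 13}
Step 11: find(9) -> no change; set of 9 is {0, 5, 8, 9, 13}
Step 12: find(12) -> no change; set of 12 is {4, 11, 12}
Step 13: find(1) -> no change; set of 1 is {1}
Step 14: union(1, 7) -> merged; set of 1 now {1, 7}
Step 15: find(10) -> no change; set of 10 is {10}
Step 16: union(1, 0) -> merged; set of 1 now {0, 1, 5, 7, 8, 9, 13}
Step 17: union(12, 11) -> already same set; set of 12 now {4, 11, 12}
Step 18: union(13, 9) -> already same set; set of 13 now {0, 1, 5, 7, 8, 9, 13}
Step 19: find(6) -> no change; set of 6 is {6}
Step 20: union(12, 4) -> already same set; set of 12 now {4, 11, 12}
Step 21: union(12, 9) -> merged; set of 12 now {0, 1, 4, 5, 7, 8, 9, 11, 12, 13}
Step 22: union(7, 11) -> already same set; set of 7 now {0, 1, 4, 5, 7, 8, 9, 11, 12, 13}
Step 23: union(9, 7) -> already same set; set of 9 now {0, 1, 4, 5, 7, 8, 9, 11, 12, 13}
Step 24: find(3) -> no change; set of 3 is {3}
Step 25: union(11, 10) -> merged; set of 11 now {0, 1, 4, 5, 7, 8, 9, 10, 11, 12, 13}
Component of 11: {0, 1, 4, 5, 7, 8, 9, 10, 11, 12, 13}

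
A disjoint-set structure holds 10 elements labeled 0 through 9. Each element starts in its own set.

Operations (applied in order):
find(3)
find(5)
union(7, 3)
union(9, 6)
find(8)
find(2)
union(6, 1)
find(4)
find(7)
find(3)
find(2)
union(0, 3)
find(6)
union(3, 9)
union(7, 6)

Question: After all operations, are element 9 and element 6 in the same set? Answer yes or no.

Answer: yes

Derivation:
Step 1: find(3) -> no change; set of 3 is {3}
Step 2: find(5) -> no change; set of 5 is {5}
Step 3: union(7, 3) -> merged; set of 7 now {3, 7}
Step 4: union(9, 6) -> merged; set of 9 now {6, 9}
Step 5: find(8) -> no change; set of 8 is {8}
Step 6: find(2) -> no change; set of 2 is {2}
Step 7: union(6, 1) -> merged; set of 6 now {1, 6, 9}
Step 8: find(4) -> no change; set of 4 is {4}
Step 9: find(7) -> no change; set of 7 is {3, 7}
Step 10: find(3) -> no change; set of 3 is {3, 7}
Step 11: find(2) -> no change; set of 2 is {2}
Step 12: union(0, 3) -> merged; set of 0 now {0, 3, 7}
Step 13: find(6) -> no change; set of 6 is {1, 6, 9}
Step 14: union(3, 9) -> merged; set of 3 now {0, 1, 3, 6, 7, 9}
Step 15: union(7, 6) -> already same set; set of 7 now {0, 1, 3, 6, 7, 9}
Set of 9: {0, 1, 3, 6, 7, 9}; 6 is a member.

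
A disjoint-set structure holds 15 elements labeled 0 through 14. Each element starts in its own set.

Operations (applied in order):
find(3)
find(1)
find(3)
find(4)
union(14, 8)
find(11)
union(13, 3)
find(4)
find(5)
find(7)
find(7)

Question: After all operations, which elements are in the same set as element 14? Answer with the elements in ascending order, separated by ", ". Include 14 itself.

Answer: 8, 14

Derivation:
Step 1: find(3) -> no change; set of 3 is {3}
Step 2: find(1) -> no change; set of 1 is {1}
Step 3: find(3) -> no change; set of 3 is {3}
Step 4: find(4) -> no change; set of 4 is {4}
Step 5: union(14, 8) -> merged; set of 14 now {8, 14}
Step 6: find(11) -> no change; set of 11 is {11}
Step 7: union(13, 3) -> merged; set of 13 now {3, 13}
Step 8: find(4) -> no change; set of 4 is {4}
Step 9: find(5) -> no change; set of 5 is {5}
Step 10: find(7) -> no change; set of 7 is {7}
Step 11: find(7) -> no change; set of 7 is {7}
Component of 14: {8, 14}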